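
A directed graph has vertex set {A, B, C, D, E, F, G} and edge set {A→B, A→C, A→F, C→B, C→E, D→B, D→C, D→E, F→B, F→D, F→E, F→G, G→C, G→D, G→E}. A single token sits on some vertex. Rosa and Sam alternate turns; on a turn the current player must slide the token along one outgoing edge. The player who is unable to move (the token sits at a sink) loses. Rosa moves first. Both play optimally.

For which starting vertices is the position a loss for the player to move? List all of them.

B, E

Build the W/L table. Terminal = L. A non-terminal position is W if it has a move to some L; otherwise it is L.
Every edge goes from a vertex to one that appears earlier in the order B, E, C, D, G, F, A, so processing vertices in that order labels each vertex after all of its successors.
B: no outgoing edge → L
E: no outgoing edge → L
C: can move to E, which is L ⇒ W
D: can move to E, which is L ⇒ W
G: can move to E, which is L ⇒ W
F: can move to E, which is L ⇒ W
A: can move to B, which is L ⇒ W
Reading off the rows marked L gives the requested list; there are 2 such vertices.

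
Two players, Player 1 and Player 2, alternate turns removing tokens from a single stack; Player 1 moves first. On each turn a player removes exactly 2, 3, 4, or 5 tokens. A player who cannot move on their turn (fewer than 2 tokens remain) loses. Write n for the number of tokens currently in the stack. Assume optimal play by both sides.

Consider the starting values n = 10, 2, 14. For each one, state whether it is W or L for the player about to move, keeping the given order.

Compute win/loss labels from the base case upward. A position with no move is L. Any other position is W if it can reach an L in one move, else L.
n=0: no move → L
n=1: no move → L
n=2: →0(L), so W
n=3: →1(L), so W
n=4: →1(L), so W
n=5: →1(L), so W
n=6: →1(L), so W
n=7: →5(W), 4(W), 3(W), 2(W) — all W, so L
n=8: →6(W), 5(W), 4(W), 3(W) — all W, so L
n=9: →7(L), so W
n=10: →8(L), so W
n=11: →8(L), so W
n=12: →8(L), so W
n=13: →8(L), so W
n=14: →12(W), 11(W), 10(W), 9(W) — all W, so L

10: W, 2: W, 14: L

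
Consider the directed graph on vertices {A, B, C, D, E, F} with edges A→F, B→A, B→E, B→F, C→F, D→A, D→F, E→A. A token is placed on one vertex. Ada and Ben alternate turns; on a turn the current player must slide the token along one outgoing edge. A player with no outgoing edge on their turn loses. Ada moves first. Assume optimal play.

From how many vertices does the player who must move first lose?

Build the W/L table. Terminal = L. A non-terminal position is W if it has a move to some L; otherwise it is L.
Every edge goes from a vertex to one that appears earlier in the order F, A, D, E, B, C, so processing vertices in that order labels each vertex after all of its successors.
F: no outgoing edge → L
A: W (go to F, an L position)
D: W (go to F, an L position)
E: L (sole option A(W) is W)
B: W (go to E, an L position)
C: W (go to F, an L position)
The L vertices are E, F; that is 2 in all.

2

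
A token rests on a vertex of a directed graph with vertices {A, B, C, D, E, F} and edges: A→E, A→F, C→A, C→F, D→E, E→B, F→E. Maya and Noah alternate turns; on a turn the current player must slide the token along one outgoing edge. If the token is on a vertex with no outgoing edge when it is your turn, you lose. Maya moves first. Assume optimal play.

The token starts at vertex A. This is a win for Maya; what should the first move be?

Work bottom-up. With no move the player to move loses. Otherwise the position is W if at least one move leads to an L position for the opponent, and L if every move leads to a W.
Every edge goes from a vertex to one that appears earlier in the order B, E, F, D, A, C, so processing vertices in that order labels each vertex after all of its successors.
B: no outgoing edge → L
E: W (go to B, an L position)
F: L (sole option E(W) is W)
D: L (sole option E(W) is W)
A: W (go to F, an L position)
C: W (go to F, an L position)
From A, the L positions reachable in one move are: F.

Move to F.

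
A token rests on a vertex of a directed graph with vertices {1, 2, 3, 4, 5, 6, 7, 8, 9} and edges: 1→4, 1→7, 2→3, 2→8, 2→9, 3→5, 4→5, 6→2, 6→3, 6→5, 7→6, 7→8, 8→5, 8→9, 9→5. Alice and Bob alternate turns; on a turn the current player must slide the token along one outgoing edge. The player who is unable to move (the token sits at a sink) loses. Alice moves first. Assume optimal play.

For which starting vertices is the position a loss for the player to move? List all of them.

2, 5, 7

Positions with no move are L. A position that does have a move is losing for the player to move precisely when every available move leads to a winning position for the opponent. Fill in the labels:
Every edge goes from a vertex to one that appears earlier in the order 5, 3, 9, 8, 2, 6, 4, 7, 1, so processing vertices in that order labels each vertex after all of its successors.
5: no outgoing edge → L
3: W (go to 5, an L position)
9: W (go to 5, an L position)
8: W (go to 5, an L position)
2: L (options 8(W), 9(W), 3(W) are all W)
6: W (go to 2, an L position)
4: W (go to 5, an L position)
7: L (options 6(W), 8(W) are all W)
1: W (go to 7, an L position)
Reading off the rows marked L gives the requested list; there are 3 such vertices.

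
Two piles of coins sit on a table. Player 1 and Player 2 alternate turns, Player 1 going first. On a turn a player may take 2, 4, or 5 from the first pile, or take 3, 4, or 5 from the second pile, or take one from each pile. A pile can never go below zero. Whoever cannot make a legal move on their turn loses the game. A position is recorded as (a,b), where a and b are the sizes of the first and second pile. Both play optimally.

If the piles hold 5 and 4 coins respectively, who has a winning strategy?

Work bottom-up. With no move the player to move loses. Otherwise the position is W if at least one move leads to an L position for the opponent, and L if every move leads to a W.
No move ever increases a pile, so every position that can arise here has a ≤ 5 and b ≤ 4; it is enough to label the cells with 0 ≤ a ≤ 5 and 0 ≤ b ≤ 4.
Every move lowers a or b (never raises either), so fill the grid row by row in increasing a, and left to right within a row: each cell's successors are then already labelled.
      b=0  b=1  b=2  b=3  b=4
a=0:    L    L    L    W    W
a=1:    L    W    W    W    W
a=2:    W    W    W    L    L
a=3:    W    L    L    L    W
a=4:    W    W    W    W    W
a=5:    W    W    W    W    L
Cells with no legal move (terminal, hence L): (0,0), (0,1), (0,2), (1,0).
The remaining L cells, each justified by listing all of its moves:
(2,3): →(0,3)(W), (2,0)(W), (1,2)(W) — all W, so L
(2,4): →(0,4)(W), (2,1)(W), (2,0)(W), (1,3)(W) — all W, so L
(3,1): →(1,1)(W), (2,0)(W) — all W, so L
(3,2): →(1,2)(W), (2,1)(W) — all W, so L
(3,3): →(1,3)(W), (3,0)(W), (2,2)(W) — all W, so L
(5,4): →(3,4)(W), (1,4)(W), (0,4)(W), (5,1)(W), (5,0)(W), (4,3)(W) — all W, so L
Every other cell has at least one move into one of the L cells above, so it is W.
The starting position (5,4) is L: whatever Player 1 does, the opponent receives a W position.

Player 2 wins.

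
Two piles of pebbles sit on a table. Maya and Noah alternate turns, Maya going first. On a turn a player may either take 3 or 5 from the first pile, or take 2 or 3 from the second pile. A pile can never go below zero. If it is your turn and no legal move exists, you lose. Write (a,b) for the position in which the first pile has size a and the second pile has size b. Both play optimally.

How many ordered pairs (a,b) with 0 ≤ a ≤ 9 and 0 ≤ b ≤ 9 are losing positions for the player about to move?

36

Compute win/loss labels from the base case upward. A position with no move is L. Any other position is W if it can reach an L in one move, else L.
Every move lowers a or b (never raises either), so fill the grid row by row in increasing a, and left to right within a row: each cell's successors are then already labelled.
      b=0  b=1  b=2  b=3  b=4  b=5  b=6  b=7  b=8  b=9
a=0:    L    L    W    W    W    L    L    W    W    W
a=1:    L    L    W    W    W    L    L    W    W    W
a=2:    L    L    W    W    W    L    L    W    W    W
a=3:    W    W    L    L    W    W    W    L    L    W
a=4:    W    W    L    L    W    W    W    L    L    W
a=5:    W    W    L    L    W    W    W    L    L    W
a=6:    W    W    W    W    L    W    W    W    W    L
a=7:    W    W    W    W    L    W    W    W    W    L
a=8:    L    L    W    W    W    L    L    W    W    W
a=9:    L    L    W    W    W    L    L    W    W    W
Cells with no legal move (terminal, hence L): (0,0), (0,1), (1,0), (1,1), (2,0), (2,1).
The remaining L cells, each justified by listing all of its moves:
(0,5): L (options (0,3)(W), (0,2)(W) are all W)
(0,6): L (options (0,4)(W), (0,3)(W) are all W)
(1,5): L (options (1,3)(W), (1,2)(W) are all W)
(1,6): L (options (1,4)(W), (1,3)(W) are all W)
(2,5): L (options (2,3)(W), (2,2)(W) are all W)
(2,6): L (options (2,4)(W), (2,3)(W) are all W)
(3,2): L (options (0,2)(W), (3,0)(W) are all W)
(3,3): L (options (0,3)(W), (3,1)(W), (3,0)(W) are all W)
(3,7): L (options (0,7)(W), (3,5)(W), (3,4)(W) are all W)
(3,8): L (options (0,8)(W), (3,6)(W), (3,5)(W) are all W)
(4,2): L (options (1,2)(W), (4,0)(W) are all W)
(4,3): L (options (1,3)(W), (4,1)(W), (4,0)(W) are all W)
(4,7): L (options (1,7)(W), (4,5)(W), (4,4)(W) are all W)
(4,8): L (options (1,8)(W), (4,6)(W), (4,5)(W) are all W)
(5,2): L (options (2,2)(W), (0,2)(W), (5,0)(W) are all W)
(5,3): L (options (2,3)(W), (0,3)(W), (5,1)(W), (5,0)(W) are all W)
(5,7): L (options (2,7)(W), (0,7)(W), (5,5)(W), (5,4)(W) are all W)
(5,8): L (options (2,8)(W), (0,8)(W), (5,6)(W), (5,5)(W) are all W)
(6,4): L (options (3,4)(W), (1,4)(W), (6,2)(W), (6,1)(W) are all W)
(6,9): L (options (3,9)(W), (1,9)(W), (6,7)(W), (6,6)(W) are all W)
(7,4): L (options (4,4)(W), (2,4)(W), (7,2)(W), (7,1)(W) are all W)
(7,9): L (options (4,9)(W), (2,9)(W), (7,7)(W), (7,6)(W) are all W)
(8,0): L (options (5,0)(W), (3,0)(W) are all W)
(8,1): L (options (5,1)(W), (3,1)(W) are all W)
(8,5): L (options (5,5)(W), (3,5)(W), (8,3)(W), (8,2)(W) are all W)
(8,6): L (options (5,6)(W), (3,6)(W), (8,4)(W), (8,3)(W) are all W)
(9,0): L (options (6,0)(W), (4,0)(W) are all W)
(9,1): L (options (6,1)(W), (4,1)(W) are all W)
(9,5): L (options (6,5)(W), (4,5)(W), (9,3)(W), (9,2)(W) are all W)
(9,6): L (options (6,6)(W), (4,6)(W), (9,4)(W), (9,3)(W) are all W)
Every other cell has at least one move into one of the L cells above, so it is W.
L cells per row: a=0: 4, a=1: 4, a=2: 4, a=3: 4, a=4: 4, a=5: 4, a=6: 2, a=7: 2, a=8: 4, a=9: 4; total 36.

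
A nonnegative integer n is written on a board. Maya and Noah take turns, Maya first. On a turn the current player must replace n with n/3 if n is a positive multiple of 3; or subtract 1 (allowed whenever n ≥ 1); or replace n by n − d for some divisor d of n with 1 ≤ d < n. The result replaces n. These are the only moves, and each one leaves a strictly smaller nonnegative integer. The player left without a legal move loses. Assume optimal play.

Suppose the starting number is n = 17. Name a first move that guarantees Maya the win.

Build the W/L table. Terminal = L. A non-terminal position is W if it has a move to some L; otherwise it is L.
n=0: no move → L
n=1: →0(L), so W
n=2: →1(W) only, which is W, so L
n=3: →2(L), so W
n=4: →2(L), so W
n=5: →4(W) only, which is W, so L
n=6: →2(L), so W
n=7: →6(W) only, which is W, so L
n=8: →7(L), so W
n=9: →3(W), 6(W), 8(W) — all W, so L
n=10: →5(L), so W
n=11: →10(W) only, which is W, so L
n=12: →9(L), so W
n=13: →12(W) only, which is W, so L
n=14: →7(L), so W
n=15: →5(L), so W
n=16: →8(W), 12(W), 14(W), 15(W) — all W, so L
n=17: →16(L), so W
From 17, the L positions reachable in one move are: 16.

Move to 16.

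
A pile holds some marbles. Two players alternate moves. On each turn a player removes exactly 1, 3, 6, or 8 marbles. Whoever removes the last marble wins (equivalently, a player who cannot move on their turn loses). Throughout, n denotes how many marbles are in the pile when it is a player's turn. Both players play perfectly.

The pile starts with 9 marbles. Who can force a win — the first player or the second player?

The second player wins.

Classify positions by backward induction: terminal positions (no move available) are L. From any other position, the mover wins iff some move reaches an L.
n=0: no move → L
n=1: →0(L), so W
n=2: →1(W) only, which is W, so L
n=3: →2(L), so W
n=4: →3(W), 1(W) — all W, so L
n=5: →4(L), so W
n=6: →0(L), so W
n=7: →4(L), so W
n=8: →2(L), so W
n=9: →8(W), 6(W), 3(W), 1(W) — all W, so L
The starting position 9 is L: whatever the player to move does, the opponent receives a W position.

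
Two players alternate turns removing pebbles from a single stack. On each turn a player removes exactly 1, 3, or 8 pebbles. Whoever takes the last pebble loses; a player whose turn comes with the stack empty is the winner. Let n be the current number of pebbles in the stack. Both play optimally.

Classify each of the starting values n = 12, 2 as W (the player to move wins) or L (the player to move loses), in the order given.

Classify positions by backward induction: terminal positions (no move available) are W. From any other position, the mover wins iff some move reaches an L.
n=0: no move; the opponent has just taken the last pebble and therefore loses → W
n=1: L (sole option 0(W) is W)
n=2: W (go to 1, an L position)
n=3: L (options 2(W), 0(W) are all W)
n=4: W (go to 3, an L position)
n=5: L (options 4(W), 2(W) are all W)
n=6: W (go to 5, an L position)
n=7: L (options 6(W), 4(W) are all W)
n=8: W (go to 7, an L position)
n=9: W (go to 1, an L position)
n=10: W (go to 7, an L position)
n=11: W (go to 3, an L position)
n=12: L (options 11(W), 9(W), 4(W) are all W)

12: L, 2: W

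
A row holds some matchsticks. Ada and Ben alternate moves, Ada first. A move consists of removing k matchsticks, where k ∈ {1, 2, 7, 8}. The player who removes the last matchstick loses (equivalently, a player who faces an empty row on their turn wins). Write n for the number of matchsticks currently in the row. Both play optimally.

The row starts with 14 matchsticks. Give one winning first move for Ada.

Classify positions by backward induction: terminal positions (no move available) are W. From any other position, the mover wins iff some move reaches an L.
n=0: no move; the opponent has just taken the last matchstick and therefore loses → W
n=1: L (sole option 0(W) is W)
n=2: W (go to 1, an L position)
n=3: W (go to 1, an L position)
n=4: L (options 3(W), 2(W) are all W)
n=5: W (go to 4, an L position)
n=6: W (go to 4, an L position)
n=7: L (options 6(W), 5(W), 0(W) are all W)
n=8: W (go to 7, an L position)
n=9: W (go to 7, an L position)
n=10: L (options 9(W), 8(W), 3(W), 2(W) are all W)
n=11: W (go to 10, an L position)
n=12: W (go to 10, an L position)
n=13: L (options 12(W), 11(W), 6(W), 5(W) are all W)
n=14: W (go to 13, an L position)
From 14, the L positions reachable in one move are: 13, 7. Any move reaching one of these is winning.

Remove 1, leaving 13.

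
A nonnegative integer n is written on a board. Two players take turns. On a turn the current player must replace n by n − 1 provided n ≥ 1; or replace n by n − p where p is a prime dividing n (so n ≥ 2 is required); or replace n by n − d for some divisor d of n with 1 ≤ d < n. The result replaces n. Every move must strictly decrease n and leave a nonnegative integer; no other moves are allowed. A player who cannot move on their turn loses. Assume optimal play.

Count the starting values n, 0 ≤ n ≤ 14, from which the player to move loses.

Build the W/L table. Terminal = L. A non-terminal position is W if it has a move to some L; otherwise it is L.
n=0: no move → L
n=1: W (go to 0, an L position)
n=2: W (go to 0, an L position)
n=3: W (go to 0, an L position)
n=4: L (options 2(W), 3(W) are all W)
n=5: W (go to 0, an L position)
n=6: W (go to 4, an L position)
n=7: W (go to 0, an L position)
n=8: W (go to 4, an L position)
n=9: L (options 6(W), 8(W) are all W)
n=10: W (go to 9, an L position)
n=11: W (go to 0, an L position)
n=12: W (go to 9, an L position)
n=13: W (go to 0, an L position)
n=14: L (options 7(W), 12(W), 13(W) are all W)
L entries with 0 ≤ n ≤ 14: n = 0, 4, 9, 14; that makes 4.

4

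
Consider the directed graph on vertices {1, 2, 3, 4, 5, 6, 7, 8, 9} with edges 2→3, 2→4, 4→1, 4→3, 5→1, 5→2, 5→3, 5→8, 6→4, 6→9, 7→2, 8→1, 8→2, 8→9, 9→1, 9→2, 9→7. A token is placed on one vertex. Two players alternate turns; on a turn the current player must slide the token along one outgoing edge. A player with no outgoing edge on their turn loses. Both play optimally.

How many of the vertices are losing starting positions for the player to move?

Build the W/L table. Terminal = L. A non-terminal position is W if it has a move to some L; otherwise it is L.
Every edge goes from a vertex to one that appears earlier in the order 1, 3, 4, 2, 7, 9, 6, 8, 5, so processing vertices in that order labels each vertex after all of its successors.
1: no outgoing edge → L
3: no outgoing edge → L
4: →3(L), so W
2: →3(L), so W
7: →2(W) only, which is W, so L
9: →7(L), so W
6: →9(W), 4(W) — all W, so L
8: →1(L), so W
5: →3(L), so W
The L vertices are 1, 3, 6, 7; that is 4 in all.

4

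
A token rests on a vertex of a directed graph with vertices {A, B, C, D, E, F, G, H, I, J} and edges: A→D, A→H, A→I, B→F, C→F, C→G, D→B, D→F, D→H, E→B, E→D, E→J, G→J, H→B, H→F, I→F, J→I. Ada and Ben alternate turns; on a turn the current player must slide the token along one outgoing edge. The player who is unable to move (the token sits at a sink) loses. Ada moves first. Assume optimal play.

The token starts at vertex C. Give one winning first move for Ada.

Move to F.

Work bottom-up. With no move the player to move loses. Otherwise the position is W if at least one move leads to an L position for the opponent, and L if every move leads to a W.
Every edge goes from a vertex to one that appears earlier in the order F, B, H, I, D, A, J, G, C, E, so processing vertices in that order labels each vertex after all of its successors.
F: no outgoing edge → L
B: W (go to F, an L position)
H: W (go to F, an L position)
I: W (go to F, an L position)
D: W (go to F, an L position)
A: L (options D(W), I(W), H(W) are all W)
J: L (sole option I(W) is W)
G: W (go to J, an L position)
C: W (go to F, an L position)
E: W (go to J, an L position)
From C, the L positions reachable in one move are: F.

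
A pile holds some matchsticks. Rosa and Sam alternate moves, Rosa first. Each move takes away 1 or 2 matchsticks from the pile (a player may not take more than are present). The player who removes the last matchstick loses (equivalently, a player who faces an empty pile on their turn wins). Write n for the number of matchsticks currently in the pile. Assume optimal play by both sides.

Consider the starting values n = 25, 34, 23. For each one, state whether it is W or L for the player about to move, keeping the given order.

25: L, 34: L, 23: W

Work bottom-up. With no move the player to move wins. Otherwise the position is W if at least one move leads to an L position for the opponent, and L if every move leads to a W.
n=0: no move; the opponent has just taken the last matchstick and therefore loses → W
n=1: the only move is to 0(W), a W ⇒ L
n=2: can move to 1, which is L ⇒ W
n=3: can move to 1, which is L ⇒ W
n=4: moves to 3(W), 2(W); every one is W ⇒ L
n=5: can move to 4, which is L ⇒ W
n=6: can move to 4, which is L ⇒ W
n=7: moves to 6(W), 5(W); every one is W ⇒ L
n=8: can move to 7, which is L ⇒ W
n=9: can move to 7, which is L ⇒ W
n=10: moves to 9(W), 8(W); every one is W ⇒ L
n=11: can move to 10, which is L ⇒ W
n=12: can move to 10, which is L ⇒ W
n=13: moves to 12(W), 11(W); every one is W ⇒ L
n=14: can move to 13, which is L ⇒ W
n=15: can move to 13, which is L ⇒ W
n=16: moves to 15(W), 14(W); every one is W ⇒ L
n=17: can move to 16, which is L ⇒ W
n=18: can move to 16, which is L ⇒ W
n=19: moves to 18(W), 17(W); every one is W ⇒ L
n=20: can move to 19, which is L ⇒ W
n=21: can move to 19, which is L ⇒ W
n=22: moves to 21(W), 20(W); every one is W ⇒ L
n=23: can move to 22, which is L ⇒ W
n=24: can move to 22, which is L ⇒ W
n=25: moves to 24(W), 23(W); every one is W ⇒ L
n=26: can move to 25, which is L ⇒ W
n=27: can move to 25, which is L ⇒ W
n=28: moves to 27(W), 26(W); every one is W ⇒ L
n=29: can move to 28, which is L ⇒ W
n=30: can move to 28, which is L ⇒ W
n=31: moves to 30(W), 29(W); every one is W ⇒ L
n=32: can move to 31, which is L ⇒ W
n=33: can move to 31, which is L ⇒ W
n=34: moves to 33(W), 32(W); every one is W ⇒ L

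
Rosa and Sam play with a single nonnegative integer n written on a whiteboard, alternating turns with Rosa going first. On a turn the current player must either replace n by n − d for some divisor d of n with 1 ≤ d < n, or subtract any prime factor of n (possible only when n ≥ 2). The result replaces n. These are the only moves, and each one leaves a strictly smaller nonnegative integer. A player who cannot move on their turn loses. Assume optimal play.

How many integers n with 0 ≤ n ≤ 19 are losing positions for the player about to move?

5

Classify positions by backward induction: terminal positions (no move available) are L. From any other position, the mover wins iff some move reaches an L.
n=0: no move → L
n=1: no move → L
n=2: can move to 0, which is L ⇒ W
n=3: can move to 0, which is L ⇒ W
n=4: moves to 2(W), 3(W); every one is W ⇒ L
n=5: can move to 0, which is L ⇒ W
n=6: can move to 4, which is L ⇒ W
n=7: can move to 0, which is L ⇒ W
n=8: can move to 4, which is L ⇒ W
n=9: moves to 6(W), 8(W); every one is W ⇒ L
n=10: can move to 9, which is L ⇒ W
n=11: can move to 0, which is L ⇒ W
n=12: can move to 9, which is L ⇒ W
n=13: can move to 0, which is L ⇒ W
n=14: moves to 7(W), 12(W), 13(W); every one is W ⇒ L
n=15: can move to 14, which is L ⇒ W
n=16: can move to 14, which is L ⇒ W
n=17: can move to 0, which is L ⇒ W
n=18: can move to 9, which is L ⇒ W
n=19: can move to 0, which is L ⇒ W
L entries with 0 ≤ n ≤ 19: n = 0, 1, 4, 9, 14; that makes 5.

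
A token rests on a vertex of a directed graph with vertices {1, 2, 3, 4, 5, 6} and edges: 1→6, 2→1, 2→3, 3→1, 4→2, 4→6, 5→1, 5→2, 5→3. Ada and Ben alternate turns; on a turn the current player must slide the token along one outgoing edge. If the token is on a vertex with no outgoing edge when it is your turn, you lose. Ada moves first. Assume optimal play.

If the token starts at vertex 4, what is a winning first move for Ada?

Move to 6.

Label each position W (a win for the player to move) or L (a loss). A position with no legal move is L; any other position is W exactly when some move reaches an L, and L when every move reaches a W.
Every edge goes from a vertex to one that appears earlier in the order 6, 1, 3, 2, 5, 4, so processing vertices in that order labels each vertex after all of its successors.
6: no outgoing edge → L
1: can move to 6, which is L ⇒ W
3: the only move is to 1(W), a W ⇒ L
2: can move to 3, which is L ⇒ W
5: can move to 3, which is L ⇒ W
4: can move to 6, which is L ⇒ W
From 4, the L positions reachable in one move are: 6.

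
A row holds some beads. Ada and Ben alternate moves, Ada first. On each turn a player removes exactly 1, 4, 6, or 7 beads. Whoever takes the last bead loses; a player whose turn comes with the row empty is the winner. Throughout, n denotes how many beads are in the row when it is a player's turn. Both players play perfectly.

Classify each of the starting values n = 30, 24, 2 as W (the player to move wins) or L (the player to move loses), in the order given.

30: W, 24: L, 2: W

Build the W/L table. Terminal = W. A non-terminal position is W if it has a move to some L; otherwise it is L.
n=0: no move; the opponent has just taken the last bead and therefore loses → W
n=1: L (sole option 0(W) is W)
n=2: W (go to 1, an L position)
n=3: L (sole option 2(W) is W)
n=4: W (go to 3, an L position)
n=5: W (go to 1, an L position)
n=6: L (options 5(W), 2(W), 0(W) are all W)
n=7: W (go to 6, an L position)
n=8: W (go to 1, an L position)
n=9: W (go to 3, an L position)
n=10: W (go to 6, an L position)
n=11: L (options 10(W), 7(W), 5(W), 4(W) are all W)
n=12: W (go to 11, an L position)
n=13: W (go to 6, an L position)
n=14: L (options 13(W), 10(W), 8(W), 7(W) are all W)
n=15: W (go to 14, an L position)
n=16: L (options 15(W), 12(W), 10(W), 9(W) are all W)
n=17: W (go to 16, an L position)
n=18: W (go to 14, an L position)
n=19: L (options 18(W), 15(W), 13(W), 12(W) are all W)
n=20: W (go to 19, an L position)
n=21: W (go to 14, an L position)
n=22: W (go to 16, an L position)
n=23: W (go to 19, an L position)
n=24: L (options 23(W), 20(W), 18(W), 17(W) are all W)
n=25: W (go to 24, an L position)
n=26: W (go to 19, an L position)
n=27: L (options 26(W), 23(W), 21(W), 20(W) are all W)
n=28: W (go to 27, an L position)
n=29: L (options 28(W), 25(W), 23(W), 22(W) are all W)
n=30: W (go to 29, an L position)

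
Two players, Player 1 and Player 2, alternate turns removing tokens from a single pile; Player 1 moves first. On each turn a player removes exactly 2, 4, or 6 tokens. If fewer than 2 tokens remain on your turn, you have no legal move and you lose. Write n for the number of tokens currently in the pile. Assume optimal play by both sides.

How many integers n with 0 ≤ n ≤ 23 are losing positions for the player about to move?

Positions with no move are L. A position that does have a move is losing for the player to move precisely when every available move leads to a winning position for the opponent. Fill in the labels:
n=0: no move → L
n=1: no move → L
n=2: reaches L-position 0 → W
n=3: reaches L-position 1 → W
n=4: reaches L-position 0 → W
n=5: reaches L-position 1 → W
n=6: reaches L-position 0 → W
n=7: reaches L-position 1 → W
n=8: only reaches 6(W), 4(W), 2(W), all W → L
n=9: only reaches 7(W), 5(W), 3(W), all W → L
n=10: reaches L-position 8 → W
n=11: reaches L-position 9 → W
n=12: reaches L-position 8 → W
n=13: reaches L-position 9 → W
n=14: reaches L-position 8 → W
n=15: reaches L-position 9 → W
n=16: only reaches 14(W), 12(W), 10(W), all W → L
n=17: only reaches 15(W), 13(W), 11(W), all W → L
n=18: reaches L-position 16 → W
n=19: reaches L-position 17 → W
n=20: reaches L-position 16 → W
n=21: reaches L-position 17 → W
n=22: reaches L-position 16 → W
n=23: reaches L-position 17 → W
L entries with 0 ≤ n ≤ 23: n = 0, 1, 8, 9, 16, 17; that makes 6.

6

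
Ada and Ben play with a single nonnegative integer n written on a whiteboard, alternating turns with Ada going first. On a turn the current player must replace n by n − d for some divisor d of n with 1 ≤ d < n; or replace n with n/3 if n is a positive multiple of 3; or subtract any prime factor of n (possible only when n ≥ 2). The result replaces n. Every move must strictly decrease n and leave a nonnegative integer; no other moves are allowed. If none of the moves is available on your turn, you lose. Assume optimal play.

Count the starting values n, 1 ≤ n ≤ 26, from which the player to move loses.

Label each position W (a win for the player to move) or L (a loss). A position with no legal move is L; any other position is W exactly when some move reaches an L, and L when every move reaches a W.
n=0: no move → L
n=1: no move → L
n=2: W (go to 0, an L position)
n=3: W (go to 0, an L position)
n=4: L (options 2(W), 3(W) are all W)
n=5: W (go to 0, an L position)
n=6: W (go to 4, an L position)
n=7: W (go to 0, an L position)
n=8: W (go to 4, an L position)
n=9: L (options 3(W), 6(W), 8(W) are all W)
n=10: W (go to 9, an L position)
n=11: W (go to 0, an L position)
n=12: W (go to 4, an L position)
n=13: W (go to 0, an L position)
n=14: L (options 7(W), 12(W), 13(W) are all W)
n=15: W (go to 14, an L position)
n=16: W (go to 14, an L position)
n=17: W (go to 0, an L position)
n=18: W (go to 9, an L position)
n=19: W (go to 0, an L position)
n=20: L (options 10(W), 15(W), 16(W), 18(W), 19(W) are all W)
n=21: W (go to 14, an L position)
n=22: W (go to 20, an L position)
n=23: W (go to 0, an L position)
n=24: W (go to 20, an L position)
n=25: W (go to 20, an L position)
n=26: L (options 13(W), 24(W), 25(W) are all W)
L entries with 1 ≤ n ≤ 26 (n=0 is outside the asked range and is not counted): n = 1, 4, 9, 14, 20, 26; that makes 6.

6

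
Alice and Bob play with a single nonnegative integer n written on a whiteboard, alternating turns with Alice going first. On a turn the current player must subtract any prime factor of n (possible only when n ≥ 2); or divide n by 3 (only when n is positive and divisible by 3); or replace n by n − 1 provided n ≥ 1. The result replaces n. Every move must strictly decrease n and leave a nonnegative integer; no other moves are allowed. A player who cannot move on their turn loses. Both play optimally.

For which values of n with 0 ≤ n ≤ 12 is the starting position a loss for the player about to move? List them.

Use the standard recursion: the mover loses at a terminal position; elsewhere, the mover wins exactly when some move hands the opponent an L position.
n=0: no move → L
n=1: →0(L), so W
n=2: →0(L), so W
n=3: →0(L), so W
n=4: →2(W), 3(W) — all W, so L
n=5: →0(L), so W
n=6: →4(L), so W
n=7: →0(L), so W
n=8: →6(W), 7(W) — all W, so L
n=9: →8(L), so W
n=10: →8(L), so W
n=11: →0(L), so W
n=12: →4(L), so W
Reading off the rows marked L gives the requested list; there are 3 such values of n.

0, 4, 8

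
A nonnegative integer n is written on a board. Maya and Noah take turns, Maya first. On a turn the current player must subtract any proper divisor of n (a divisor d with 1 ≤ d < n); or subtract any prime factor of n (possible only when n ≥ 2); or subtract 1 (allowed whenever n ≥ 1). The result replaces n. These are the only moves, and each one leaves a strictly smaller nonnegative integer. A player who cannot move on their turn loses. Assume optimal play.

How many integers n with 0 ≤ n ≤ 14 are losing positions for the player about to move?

Label each position W (a win for the player to move) or L (a loss). A position with no legal move is L; any other position is W exactly when some move reaches an L, and L when every move reaches a W.
n=0: no move → L
n=1: reaches L-position 0 → W
n=2: reaches L-position 0 → W
n=3: reaches L-position 0 → W
n=4: only reaches 2(W), 3(W), all W → L
n=5: reaches L-position 0 → W
n=6: reaches L-position 4 → W
n=7: reaches L-position 0 → W
n=8: reaches L-position 4 → W
n=9: only reaches 6(W), 8(W), all W → L
n=10: reaches L-position 9 → W
n=11: reaches L-position 0 → W
n=12: reaches L-position 9 → W
n=13: reaches L-position 0 → W
n=14: only reaches 7(W), 12(W), 13(W), all W → L
L entries with 0 ≤ n ≤ 14: n = 0, 4, 9, 14; that makes 4.

4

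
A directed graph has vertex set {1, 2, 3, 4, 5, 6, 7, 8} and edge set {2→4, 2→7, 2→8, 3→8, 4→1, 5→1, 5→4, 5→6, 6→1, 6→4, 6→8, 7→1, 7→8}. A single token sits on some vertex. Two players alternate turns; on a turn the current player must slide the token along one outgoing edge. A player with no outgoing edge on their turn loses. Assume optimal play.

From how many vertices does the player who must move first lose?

Label each position W (a win for the player to move) or L (a loss). A position with no legal move is L; any other position is W exactly when some move reaches an L, and L when every move reaches a W.
Every edge goes from a vertex to one that appears earlier in the order 1, 8, 4, 7, 6, 5, 2, 3, so processing vertices in that order labels each vertex after all of its successors.
1: no outgoing edge → L
8: no outgoing edge → L
4: W (go to 1, an L position)
7: W (go to 8, an L position)
6: W (go to 8, an L position)
5: W (go to 1, an L position)
2: W (go to 8, an L position)
3: W (go to 8, an L position)
The L vertices are 1, 8; that is 2 in all.

2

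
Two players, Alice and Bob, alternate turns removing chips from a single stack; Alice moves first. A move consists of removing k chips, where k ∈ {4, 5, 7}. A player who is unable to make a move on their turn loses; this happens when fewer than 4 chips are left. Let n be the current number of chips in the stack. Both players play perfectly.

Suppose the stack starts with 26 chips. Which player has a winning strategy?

Alice wins.

Build the W/L table. Terminal = L. A non-terminal position is W if it has a move to some L; otherwise it is L.
n=0: no move → L
n=1: no move → L
n=2: no move → L
n=3: no move → L
n=4: can move to 0, which is L ⇒ W
n=5: can move to 1, which is L ⇒ W
n=6: can move to 2, which is L ⇒ W
n=7: can move to 3, which is L ⇒ W
n=8: can move to 3, which is L ⇒ W
n=9: can move to 2, which is L ⇒ W
n=10: can move to 3, which is L ⇒ W
n=11: moves to 7(W), 6(W), 4(W); every one is W ⇒ L
n=12: moves to 8(W), 7(W), 5(W); every one is W ⇒ L
n=13: moves to 9(W), 8(W), 6(W); every one is W ⇒ L
n=14: moves to 10(W), 9(W), 7(W); every one is W ⇒ L
n=15: can move to 11, which is L ⇒ W
n=16: can move to 12, which is L ⇒ W
n=17: can move to 13, which is L ⇒ W
n=18: can move to 14, which is L ⇒ W
n=19: can move to 14, which is L ⇒ W
n=20: can move to 13, which is L ⇒ W
n=21: can move to 14, which is L ⇒ W
n=22: moves to 18(W), 17(W), 15(W); every one is W ⇒ L
n=23: moves to 19(W), 18(W), 16(W); every one is W ⇒ L
n=24: moves to 20(W), 19(W), 17(W); every one is W ⇒ L
n=25: moves to 21(W), 20(W), 18(W); every one is W ⇒ L
n=26: can move to 22, which is L ⇒ W
The starting position 26 is W: Alice should remove 4, leaving 22, handing over an L position.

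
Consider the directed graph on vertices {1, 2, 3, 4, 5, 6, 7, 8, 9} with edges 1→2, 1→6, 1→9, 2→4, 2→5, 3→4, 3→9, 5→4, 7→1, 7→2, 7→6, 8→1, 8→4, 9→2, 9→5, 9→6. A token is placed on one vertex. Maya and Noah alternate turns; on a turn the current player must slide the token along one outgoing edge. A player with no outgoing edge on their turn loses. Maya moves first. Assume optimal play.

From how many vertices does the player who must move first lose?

Positions with no move are L. A position that does have a move is losing for the player to move precisely when every available move leads to a winning position for the opponent. Fill in the labels:
Every edge goes from a vertex to one that appears earlier in the order 6, 4, 5, 2, 9, 1, 3, 8, 7, so processing vertices in that order labels each vertex after all of its successors.
6: no outgoing edge → L
4: no outgoing edge → L
5: can move to 4, which is L ⇒ W
2: can move to 4, which is L ⇒ W
9: can move to 6, which is L ⇒ W
1: can move to 6, which is L ⇒ W
3: can move to 4, which is L ⇒ W
8: can move to 4, which is L ⇒ W
7: can move to 6, which is L ⇒ W
The L vertices are 4, 6; that is 2 in all.

2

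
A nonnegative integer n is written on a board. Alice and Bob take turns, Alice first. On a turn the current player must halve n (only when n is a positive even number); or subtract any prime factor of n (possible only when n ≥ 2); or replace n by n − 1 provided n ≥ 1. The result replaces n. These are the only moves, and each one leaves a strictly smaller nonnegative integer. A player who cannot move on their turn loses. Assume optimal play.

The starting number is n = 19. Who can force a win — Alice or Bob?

Classify positions by backward induction: terminal positions (no move available) are L. From any other position, the mover wins iff some move reaches an L.
n=0: no move → L
n=1: reaches L-position 0 → W
n=2: reaches L-position 0 → W
n=3: reaches L-position 0 → W
n=4: only reaches 2(W), 3(W), all W → L
n=5: reaches L-position 0 → W
n=6: reaches L-position 4 → W
n=7: reaches L-position 0 → W
n=8: reaches L-position 4 → W
n=9: only reaches 6(W), 8(W), all W → L
n=10: reaches L-position 9 → W
n=11: reaches L-position 0 → W
n=12: reaches L-position 9 → W
n=13: reaches L-position 0 → W
n=14: only reaches 7(W), 12(W), 13(W), all W → L
n=15: reaches L-position 14 → W
n=16: reaches L-position 14 → W
n=17: reaches L-position 0 → W
n=18: reaches L-position 9 → W
n=19: reaches L-position 0 → W
From 19 Alice can move to 0, reaching an L position.

Alice wins.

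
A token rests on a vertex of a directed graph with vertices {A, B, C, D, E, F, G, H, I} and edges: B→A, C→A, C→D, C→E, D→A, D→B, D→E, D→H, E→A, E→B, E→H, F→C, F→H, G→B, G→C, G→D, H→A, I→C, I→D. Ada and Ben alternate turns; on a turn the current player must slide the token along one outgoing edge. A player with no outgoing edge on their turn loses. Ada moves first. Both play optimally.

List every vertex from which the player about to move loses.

A, F, G, I

Label each position W (a win for the player to move) or L (a loss). A position with no legal move is L; any other position is W exactly when some move reaches an L, and L when every move reaches a W.
Every edge goes from a vertex to one that appears earlier in the order A, H, B, E, D, C, G, F, I, so processing vertices in that order labels each vertex after all of its successors.
A: no outgoing edge → L
H: reaches L-position A → W
B: reaches L-position A → W
E: reaches L-position A → W
D: reaches L-position A → W
C: reaches L-position A → W
G: only reaches C(W), D(W), B(W), all W → L
F: only reaches C(W), H(W), all W → L
I: only reaches C(W), D(W), all W → L
Reading off the rows marked L gives the requested list; there are 4 such vertices.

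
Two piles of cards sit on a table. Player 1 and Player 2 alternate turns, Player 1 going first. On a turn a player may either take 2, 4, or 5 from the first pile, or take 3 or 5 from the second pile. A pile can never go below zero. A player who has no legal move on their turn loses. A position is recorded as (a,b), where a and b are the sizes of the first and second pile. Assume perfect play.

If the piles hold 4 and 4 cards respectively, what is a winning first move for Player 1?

Label each position W (a win for the player to move) or L (a loss). A position with no legal move is L; any other position is W exactly when some move reaches an L, and L when every move reaches a W.
No move ever increases a pile, so every position that can arise here has a ≤ 4 and b ≤ 4; it is enough to label the cells with 0 ≤ a ≤ 4 and 0 ≤ b ≤ 4.
Every move lowers a or b (never raises either), so fill the grid row by row in increasing a, and left to right within a row: each cell's successors are then already labelled.
      b=0  b=1  b=2  b=3  b=4
a=0:    L    L    L    W    W
a=1:    L    L    L    W    W
a=2:    W    W    W    L    L
a=3:    W    W    W    L    L
a=4:    W    W    W    W    W
Cells with no legal move (terminal, hence L): (0,0), (0,1), (0,2), (1,0), (1,1), (1,2).
The remaining L cells, each justified by listing all of its moves:
(2,3): only reaches (0,3)(W), (2,0)(W), all W → L
(2,4): only reaches (0,4)(W), (2,1)(W), all W → L
(3,3): only reaches (1,3)(W), (3,0)(W), all W → L
(3,4): only reaches (1,4)(W), (3,1)(W), all W → L
Every other cell has at least one move into one of the L cells above, so it is W.
From (4,4), the L positions reachable in one move are: (2,4).

Move to (2,4).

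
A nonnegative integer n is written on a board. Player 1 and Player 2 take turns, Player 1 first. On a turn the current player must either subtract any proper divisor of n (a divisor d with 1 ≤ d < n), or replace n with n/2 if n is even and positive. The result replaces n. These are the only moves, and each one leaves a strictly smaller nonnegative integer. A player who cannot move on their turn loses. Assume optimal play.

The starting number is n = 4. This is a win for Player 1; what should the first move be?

Classify positions by backward induction: terminal positions (no move available) are L. From any other position, the mover wins iff some move reaches an L.
n=0: no move → L
n=1: no move → L
n=2: reaches L-position 1 → W
n=3: only reaches 2(W), which is W → L
n=4: reaches L-position 3 → W
From 4, the L positions reachable in one move are: 3.

Move to 3.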